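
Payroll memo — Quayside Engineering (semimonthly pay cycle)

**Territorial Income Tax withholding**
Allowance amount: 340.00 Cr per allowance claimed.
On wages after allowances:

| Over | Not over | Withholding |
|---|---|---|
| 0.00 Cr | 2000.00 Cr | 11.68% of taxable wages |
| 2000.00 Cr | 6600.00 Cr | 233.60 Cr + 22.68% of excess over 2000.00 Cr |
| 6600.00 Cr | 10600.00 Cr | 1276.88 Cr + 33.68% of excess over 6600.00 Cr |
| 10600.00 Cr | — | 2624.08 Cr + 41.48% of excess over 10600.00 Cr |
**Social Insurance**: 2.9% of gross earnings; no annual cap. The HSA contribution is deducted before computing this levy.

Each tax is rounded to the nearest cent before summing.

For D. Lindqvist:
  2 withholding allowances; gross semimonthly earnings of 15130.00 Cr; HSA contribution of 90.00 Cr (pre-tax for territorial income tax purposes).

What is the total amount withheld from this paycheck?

4619.89 Cr

Territorial Income Tax: taxable = 15130.00 Cr − 90.00 Cr − 2×340.00 Cr = 14360.00 Cr
  2624.08 Cr + 41.48% × (14360.00 Cr − 10600.00 Cr) = 2624.08 Cr + 41.48% × 3760.00 Cr = 4183.73 Cr
Social Insurance: 2.9% × 15040.00 Cr = 436.16 Cr
Total: 4183.73 Cr + 436.16 Cr = 4619.89 Cr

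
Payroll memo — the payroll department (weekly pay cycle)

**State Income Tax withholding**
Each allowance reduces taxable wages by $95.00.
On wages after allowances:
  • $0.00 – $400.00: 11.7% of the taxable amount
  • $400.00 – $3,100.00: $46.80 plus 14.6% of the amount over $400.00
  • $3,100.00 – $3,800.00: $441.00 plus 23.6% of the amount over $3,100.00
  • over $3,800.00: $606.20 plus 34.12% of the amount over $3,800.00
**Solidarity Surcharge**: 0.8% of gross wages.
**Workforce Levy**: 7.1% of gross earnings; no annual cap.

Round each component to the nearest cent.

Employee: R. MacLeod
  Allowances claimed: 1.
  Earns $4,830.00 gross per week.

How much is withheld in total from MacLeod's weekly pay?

State Income Tax: taxable = $4,830.00 − 1×$95.00 = $4,735.00
  $606.20 + 34.12% × ($4,735.00 − $3,800.00) = $606.20 + 34.12% × $935.00 = $925.22
Solidarity Surcharge: 0.8% × $4,830.00 = $38.64
Workforce Levy: 7.1% × $4,830.00 = $342.93
Total: $925.22 + $38.64 + $342.93 = $1,306.79

$1,306.79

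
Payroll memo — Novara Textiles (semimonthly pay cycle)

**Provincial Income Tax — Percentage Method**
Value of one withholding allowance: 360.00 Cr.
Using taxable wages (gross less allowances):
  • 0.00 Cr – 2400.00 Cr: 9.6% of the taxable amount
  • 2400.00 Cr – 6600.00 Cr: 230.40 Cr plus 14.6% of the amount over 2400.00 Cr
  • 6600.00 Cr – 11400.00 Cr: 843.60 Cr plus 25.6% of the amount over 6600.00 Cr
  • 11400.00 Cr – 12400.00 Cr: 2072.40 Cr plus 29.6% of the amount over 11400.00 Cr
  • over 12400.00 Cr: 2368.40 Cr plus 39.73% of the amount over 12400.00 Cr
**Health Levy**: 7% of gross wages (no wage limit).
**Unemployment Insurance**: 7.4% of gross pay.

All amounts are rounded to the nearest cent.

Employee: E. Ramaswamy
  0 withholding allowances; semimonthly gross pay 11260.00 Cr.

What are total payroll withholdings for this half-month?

Provincial Income Tax: taxable = 11260.00 Cr
  843.60 Cr + 25.6% × (11260.00 Cr − 6600.00 Cr) = 843.60 Cr + 25.6% × 4660.00 Cr = 2036.56 Cr
Health Levy: 7% × 11260.00 Cr = 788.20 Cr
Unemployment Insurance: 7.4% × 11260.00 Cr = 833.24 Cr
Total: 2036.56 Cr + 788.20 Cr + 833.24 Cr = 3658.00 Cr

3658.00 Cr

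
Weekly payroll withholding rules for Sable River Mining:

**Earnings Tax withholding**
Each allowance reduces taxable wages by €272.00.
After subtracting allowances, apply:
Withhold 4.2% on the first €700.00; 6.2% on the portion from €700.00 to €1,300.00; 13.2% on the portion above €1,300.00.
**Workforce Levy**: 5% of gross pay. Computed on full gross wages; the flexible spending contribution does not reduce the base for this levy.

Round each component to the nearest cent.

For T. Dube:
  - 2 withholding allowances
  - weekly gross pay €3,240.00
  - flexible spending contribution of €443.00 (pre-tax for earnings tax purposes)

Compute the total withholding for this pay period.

Earnings Tax: taxable = €3,240.00 − €443.00 − 2×€272.00 = €2,253.00
  €66.60 + 13.2% × (€2,253.00 − €1,300.00) = €66.60 + 13.2% × €953.00 = €192.40
Workforce Levy: 5% × €3,240.00 = €162.00
Total: €192.40 + €162.00 = €354.40

€354.40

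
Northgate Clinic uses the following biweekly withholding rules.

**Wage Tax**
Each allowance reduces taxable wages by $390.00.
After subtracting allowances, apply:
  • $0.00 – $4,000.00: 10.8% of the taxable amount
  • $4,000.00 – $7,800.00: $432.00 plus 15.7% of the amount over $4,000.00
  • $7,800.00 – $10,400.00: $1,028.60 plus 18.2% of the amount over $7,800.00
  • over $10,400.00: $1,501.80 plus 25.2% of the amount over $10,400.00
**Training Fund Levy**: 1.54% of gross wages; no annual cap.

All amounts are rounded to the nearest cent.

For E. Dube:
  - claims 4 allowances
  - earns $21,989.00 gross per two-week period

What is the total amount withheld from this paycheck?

$4,367.74

Wage Tax: taxable = $21,989.00 − 4×$390.00 = $20,429.00
  $1,501.80 + 25.2% × ($20,429.00 − $10,400.00) = $1,501.80 + 25.2% × $10,029.00 = $4,029.11
Training Fund Levy: 1.54% × $21,989.00 = $338.63
Total: $4,029.11 + $338.63 = $4,367.74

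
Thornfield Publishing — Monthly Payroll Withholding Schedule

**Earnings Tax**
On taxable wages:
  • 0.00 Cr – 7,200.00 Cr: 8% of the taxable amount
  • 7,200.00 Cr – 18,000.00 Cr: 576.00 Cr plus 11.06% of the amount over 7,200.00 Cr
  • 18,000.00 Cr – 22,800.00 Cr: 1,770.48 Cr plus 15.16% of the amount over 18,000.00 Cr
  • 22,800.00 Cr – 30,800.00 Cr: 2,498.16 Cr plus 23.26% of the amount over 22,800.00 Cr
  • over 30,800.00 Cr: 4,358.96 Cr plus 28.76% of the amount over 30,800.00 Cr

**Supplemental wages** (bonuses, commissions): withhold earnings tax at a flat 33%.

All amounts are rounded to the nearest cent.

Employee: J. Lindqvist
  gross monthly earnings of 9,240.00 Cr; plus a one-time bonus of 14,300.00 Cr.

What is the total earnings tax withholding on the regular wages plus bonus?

5,520.62 Cr

Earnings Tax: taxable = 9,240.00 Cr
  576.00 Cr + 11.06% × (9,240.00 Cr − 7,200.00 Cr) = 576.00 Cr + 11.06% × 2,040.00 Cr = 801.62 Cr
Supplemental (33% flat on bonus): 33% × 14,300.00 Cr = 4,719.00 Cr
Total earnings tax: 801.62 Cr + 4,719.00 Cr = 5,520.62 Cr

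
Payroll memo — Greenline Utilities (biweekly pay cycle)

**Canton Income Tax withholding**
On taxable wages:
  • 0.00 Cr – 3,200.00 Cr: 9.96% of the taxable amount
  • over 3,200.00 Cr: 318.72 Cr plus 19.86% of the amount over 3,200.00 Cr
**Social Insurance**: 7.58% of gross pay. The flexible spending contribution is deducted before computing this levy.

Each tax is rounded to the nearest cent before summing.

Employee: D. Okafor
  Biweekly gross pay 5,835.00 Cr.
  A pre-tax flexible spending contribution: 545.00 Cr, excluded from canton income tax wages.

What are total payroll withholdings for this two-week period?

1,134.77 Cr

Canton Income Tax: taxable = 5,835.00 Cr − 545.00 Cr = 5,290.00 Cr
  318.72 Cr + 19.86% × (5,290.00 Cr − 3,200.00 Cr) = 318.72 Cr + 19.86% × 2,090.00 Cr = 733.79 Cr
Social Insurance: 7.58% × 5,290.00 Cr = 400.98 Cr
Total: 733.79 Cr + 400.98 Cr = 1,134.77 Cr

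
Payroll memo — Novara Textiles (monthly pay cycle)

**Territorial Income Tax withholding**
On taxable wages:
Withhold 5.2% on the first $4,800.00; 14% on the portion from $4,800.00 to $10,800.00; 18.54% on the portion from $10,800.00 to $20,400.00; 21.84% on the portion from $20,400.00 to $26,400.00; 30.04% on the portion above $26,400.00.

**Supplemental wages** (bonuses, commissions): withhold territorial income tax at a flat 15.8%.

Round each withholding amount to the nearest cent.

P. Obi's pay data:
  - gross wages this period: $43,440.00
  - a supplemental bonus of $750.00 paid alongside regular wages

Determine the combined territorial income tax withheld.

Territorial Income Tax: taxable = $43,440.00
  $4,179.84 + 30.04% × ($43,440.00 − $26,400.00) = $4,179.84 + 30.04% × $17,040.00 = $9,298.66
Supplemental (15.8% flat on bonus): 15.8% × $750.00 = $118.50
Total territorial income tax: $9,298.66 + $118.50 = $9,417.16

$9,417.16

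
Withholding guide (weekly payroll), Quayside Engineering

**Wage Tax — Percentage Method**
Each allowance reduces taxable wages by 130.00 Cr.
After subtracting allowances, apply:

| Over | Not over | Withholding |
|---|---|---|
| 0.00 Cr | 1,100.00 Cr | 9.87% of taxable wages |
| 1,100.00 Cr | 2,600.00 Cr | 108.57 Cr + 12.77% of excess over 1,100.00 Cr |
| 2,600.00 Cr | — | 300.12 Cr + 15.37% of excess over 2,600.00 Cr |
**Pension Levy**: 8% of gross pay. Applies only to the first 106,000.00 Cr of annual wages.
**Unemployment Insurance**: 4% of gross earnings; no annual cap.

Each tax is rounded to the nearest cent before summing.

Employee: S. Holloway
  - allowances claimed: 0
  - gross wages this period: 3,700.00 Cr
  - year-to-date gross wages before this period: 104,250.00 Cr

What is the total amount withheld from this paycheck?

757.19 Cr

Wage Tax: taxable = 3,700.00 Cr
  300.12 Cr + 15.37% × (3,700.00 Cr − 2,600.00 Cr) = 300.12 Cr + 15.37% × 1,100.00 Cr = 469.19 Cr
Pension Levy: cap 106,000.00 Cr − YTD 104,250.00 Cr = 1,750.00 Cr subject; 8% × 1,750.00 Cr = 140.00 Cr
Unemployment Insurance: 4% × 3,700.00 Cr = 148.00 Cr
Total: 469.19 Cr + 140.00 Cr + 148.00 Cr = 757.19 Cr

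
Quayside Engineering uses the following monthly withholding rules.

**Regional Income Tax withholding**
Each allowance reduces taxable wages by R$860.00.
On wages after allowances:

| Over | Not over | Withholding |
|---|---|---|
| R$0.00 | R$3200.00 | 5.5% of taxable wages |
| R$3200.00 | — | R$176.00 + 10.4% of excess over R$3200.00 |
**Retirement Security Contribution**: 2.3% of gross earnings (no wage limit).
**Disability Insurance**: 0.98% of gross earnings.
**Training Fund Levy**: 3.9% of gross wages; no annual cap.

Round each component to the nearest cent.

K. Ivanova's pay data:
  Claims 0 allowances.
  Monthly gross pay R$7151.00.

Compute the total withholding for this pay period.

R$1100.34

Regional Income Tax: taxable = R$7151.00
  R$176.00 + 10.4% × (R$7151.00 − R$3200.00) = R$176.00 + 10.4% × R$3951.00 = R$586.90
Retirement Security Contribution: 2.3% × R$7151.00 = R$164.47
Disability Insurance: 0.98% × R$7151.00 = R$70.08
Training Fund Levy: 3.9% × R$7151.00 = R$278.89
Total: R$586.90 + R$164.47 + R$70.08 + R$278.89 = R$1100.34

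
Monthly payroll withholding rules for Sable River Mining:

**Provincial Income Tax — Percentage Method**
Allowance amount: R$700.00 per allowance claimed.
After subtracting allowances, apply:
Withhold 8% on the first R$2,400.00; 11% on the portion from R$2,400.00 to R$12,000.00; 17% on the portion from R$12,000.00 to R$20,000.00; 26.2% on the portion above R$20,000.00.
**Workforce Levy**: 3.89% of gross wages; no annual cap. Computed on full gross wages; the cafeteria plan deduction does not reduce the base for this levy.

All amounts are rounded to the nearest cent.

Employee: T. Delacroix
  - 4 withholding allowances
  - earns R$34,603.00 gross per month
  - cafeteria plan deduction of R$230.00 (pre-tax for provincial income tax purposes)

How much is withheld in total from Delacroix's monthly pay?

Provincial Income Tax: taxable = R$34,603.00 − R$230.00 − 4×R$700.00 = R$31,573.00
  R$2,608.00 + 26.2% × (R$31,573.00 − R$20,000.00) = R$2,608.00 + 26.2% × R$11,573.00 = R$5,640.13
Workforce Levy: 3.89% × R$34,603.00 = R$1,346.06
Total: R$5,640.13 + R$1,346.06 = R$6,986.19

R$6,986.19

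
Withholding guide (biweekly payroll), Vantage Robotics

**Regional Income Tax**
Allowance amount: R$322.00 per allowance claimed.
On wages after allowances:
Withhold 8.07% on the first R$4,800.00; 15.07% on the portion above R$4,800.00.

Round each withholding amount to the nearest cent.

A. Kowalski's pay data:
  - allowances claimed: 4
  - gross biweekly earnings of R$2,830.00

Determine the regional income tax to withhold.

Regional Income Tax: taxable = R$2,830.00 − 4×R$322.00 = R$1,542.00
  8.07% × R$1,542.00 = R$124.44

R$124.44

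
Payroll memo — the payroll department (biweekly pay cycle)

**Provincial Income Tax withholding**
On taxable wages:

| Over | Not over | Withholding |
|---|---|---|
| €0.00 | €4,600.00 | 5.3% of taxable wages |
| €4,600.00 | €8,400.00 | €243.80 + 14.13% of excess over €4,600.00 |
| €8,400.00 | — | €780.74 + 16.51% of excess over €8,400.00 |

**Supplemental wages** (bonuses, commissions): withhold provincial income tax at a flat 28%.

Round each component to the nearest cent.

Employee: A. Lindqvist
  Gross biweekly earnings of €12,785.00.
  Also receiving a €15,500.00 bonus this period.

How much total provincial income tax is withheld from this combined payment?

€5,844.70

Provincial Income Tax: taxable = €12,785.00
  €780.74 + 16.51% × (€12,785.00 − €8,400.00) = €780.74 + 16.51% × €4,385.00 = €1,504.70
Supplemental (28% flat on bonus): 28% × €15,500.00 = €4,340.00
Total provincial income tax: €1,504.70 + €4,340.00 = €5,844.70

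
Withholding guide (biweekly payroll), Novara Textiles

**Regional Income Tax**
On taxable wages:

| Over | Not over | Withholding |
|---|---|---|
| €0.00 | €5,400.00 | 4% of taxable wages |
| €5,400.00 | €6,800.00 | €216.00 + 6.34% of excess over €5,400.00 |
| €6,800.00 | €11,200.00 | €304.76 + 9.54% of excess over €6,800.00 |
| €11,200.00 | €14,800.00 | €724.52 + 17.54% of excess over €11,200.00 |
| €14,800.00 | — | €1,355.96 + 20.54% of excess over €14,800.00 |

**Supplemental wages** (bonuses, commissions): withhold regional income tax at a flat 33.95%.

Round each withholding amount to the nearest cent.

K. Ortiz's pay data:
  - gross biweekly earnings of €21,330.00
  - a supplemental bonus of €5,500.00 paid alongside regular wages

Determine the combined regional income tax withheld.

€4,564.47

Regional Income Tax: taxable = €21,330.00
  €1,355.96 + 20.54% × (€21,330.00 − €14,800.00) = €1,355.96 + 20.54% × €6,530.00 = €2,697.22
Supplemental (33.95% flat on bonus): 33.95% × €5,500.00 = €1,867.25
Total regional income tax: €2,697.22 + €1,867.25 = €4,564.47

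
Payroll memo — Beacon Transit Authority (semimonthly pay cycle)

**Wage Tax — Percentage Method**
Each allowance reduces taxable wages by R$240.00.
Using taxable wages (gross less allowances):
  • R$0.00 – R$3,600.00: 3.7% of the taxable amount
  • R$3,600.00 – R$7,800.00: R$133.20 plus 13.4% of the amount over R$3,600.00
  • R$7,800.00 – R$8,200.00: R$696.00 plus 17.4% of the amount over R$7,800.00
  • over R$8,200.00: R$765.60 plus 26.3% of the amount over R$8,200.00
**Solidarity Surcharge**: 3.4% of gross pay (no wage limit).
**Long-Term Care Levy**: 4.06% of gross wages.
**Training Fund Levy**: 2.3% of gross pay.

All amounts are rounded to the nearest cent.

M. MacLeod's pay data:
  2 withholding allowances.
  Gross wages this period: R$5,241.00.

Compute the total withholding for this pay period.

R$800.28

Wage Tax: taxable = R$5,241.00 − 2×R$240.00 = R$4,761.00
  R$133.20 + 13.4% × (R$4,761.00 − R$3,600.00) = R$133.20 + 13.4% × R$1,161.00 = R$288.77
Solidarity Surcharge: 3.4% × R$5,241.00 = R$178.19
Long-Term Care Levy: 4.06% × R$5,241.00 = R$212.78
Training Fund Levy: 2.3% × R$5,241.00 = R$120.54
Total: R$288.77 + R$178.19 + R$212.78 + R$120.54 = R$800.28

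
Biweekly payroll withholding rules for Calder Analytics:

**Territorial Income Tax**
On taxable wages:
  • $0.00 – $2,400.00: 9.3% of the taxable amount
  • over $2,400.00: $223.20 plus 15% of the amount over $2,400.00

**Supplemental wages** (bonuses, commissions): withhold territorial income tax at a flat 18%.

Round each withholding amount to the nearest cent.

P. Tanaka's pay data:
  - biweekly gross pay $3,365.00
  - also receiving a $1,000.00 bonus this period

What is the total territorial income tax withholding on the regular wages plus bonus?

Territorial Income Tax: taxable = $3,365.00
  $223.20 + 15% × ($3,365.00 − $2,400.00) = $223.20 + 15% × $965.00 = $367.95
Supplemental (18% flat on bonus): 18% × $1,000.00 = $180.00
Total territorial income tax: $367.95 + $180.00 = $547.95

$547.95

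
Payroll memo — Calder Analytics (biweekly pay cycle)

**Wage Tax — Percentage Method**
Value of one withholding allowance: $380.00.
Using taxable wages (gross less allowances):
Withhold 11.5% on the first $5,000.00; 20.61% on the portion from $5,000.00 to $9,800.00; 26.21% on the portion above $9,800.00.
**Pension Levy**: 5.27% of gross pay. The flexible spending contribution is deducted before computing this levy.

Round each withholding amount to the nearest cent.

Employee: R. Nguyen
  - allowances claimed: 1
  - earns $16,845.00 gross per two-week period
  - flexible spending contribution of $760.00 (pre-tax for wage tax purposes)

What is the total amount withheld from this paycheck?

$3,959.66

Wage Tax: taxable = $16,845.00 − $760.00 − 1×$380.00 = $15,705.00
  $1,564.28 + 26.21% × ($15,705.00 − $9,800.00) = $1,564.28 + 26.21% × $5,905.00 = $3,111.98
Pension Levy: 5.27% × $16,085.00 = $847.68
Total: $3,111.98 + $847.68 = $3,959.66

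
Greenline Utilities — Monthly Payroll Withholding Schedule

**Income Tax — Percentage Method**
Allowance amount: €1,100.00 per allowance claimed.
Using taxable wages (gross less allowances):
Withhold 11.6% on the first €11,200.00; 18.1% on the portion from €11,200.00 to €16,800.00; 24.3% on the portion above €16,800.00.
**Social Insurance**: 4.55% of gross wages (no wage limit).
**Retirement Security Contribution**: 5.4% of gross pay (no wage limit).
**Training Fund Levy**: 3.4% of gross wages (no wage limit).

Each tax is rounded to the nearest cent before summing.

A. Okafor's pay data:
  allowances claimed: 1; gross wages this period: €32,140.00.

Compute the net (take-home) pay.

Income Tax: taxable = €32,140.00 − 1×€1,100.00 = €31,040.00
  €2,312.80 + 24.3% × (€31,040.00 − €16,800.00) = €2,312.80 + 24.3% × €14,240.00 = €5,773.12
Social Insurance: 4.55% × €32,140.00 = €1,462.37
Retirement Security Contribution: 5.4% × €32,140.00 = €1,735.56
Training Fund Levy: 3.4% × €32,140.00 = €1,092.76
Total withheld: €5,773.12 + €1,462.37 + €1,735.56 + €1,092.76 = €10,063.81
Net pay: €32,140.00 − €10,063.81 = €22,076.19

€22,076.19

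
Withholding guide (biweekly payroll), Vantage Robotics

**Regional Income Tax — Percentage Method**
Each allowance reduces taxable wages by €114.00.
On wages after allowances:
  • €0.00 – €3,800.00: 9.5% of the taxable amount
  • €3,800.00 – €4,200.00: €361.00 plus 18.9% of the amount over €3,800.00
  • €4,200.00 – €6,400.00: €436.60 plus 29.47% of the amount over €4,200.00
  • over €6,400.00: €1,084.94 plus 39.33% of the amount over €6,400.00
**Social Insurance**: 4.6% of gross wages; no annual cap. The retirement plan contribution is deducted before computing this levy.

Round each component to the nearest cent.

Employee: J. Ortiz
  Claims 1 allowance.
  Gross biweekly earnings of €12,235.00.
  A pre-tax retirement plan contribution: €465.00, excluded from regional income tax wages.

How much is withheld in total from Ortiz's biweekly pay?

€3,693.54

Regional Income Tax: taxable = €12,235.00 − €465.00 − 1×€114.00 = €11,656.00
  €1,084.94 + 39.33% × (€11,656.00 − €6,400.00) = €1,084.94 + 39.33% × €5,256.00 = €3,152.12
Social Insurance: 4.6% × €11,770.00 = €541.42
Total: €3,152.12 + €541.42 = €3,693.54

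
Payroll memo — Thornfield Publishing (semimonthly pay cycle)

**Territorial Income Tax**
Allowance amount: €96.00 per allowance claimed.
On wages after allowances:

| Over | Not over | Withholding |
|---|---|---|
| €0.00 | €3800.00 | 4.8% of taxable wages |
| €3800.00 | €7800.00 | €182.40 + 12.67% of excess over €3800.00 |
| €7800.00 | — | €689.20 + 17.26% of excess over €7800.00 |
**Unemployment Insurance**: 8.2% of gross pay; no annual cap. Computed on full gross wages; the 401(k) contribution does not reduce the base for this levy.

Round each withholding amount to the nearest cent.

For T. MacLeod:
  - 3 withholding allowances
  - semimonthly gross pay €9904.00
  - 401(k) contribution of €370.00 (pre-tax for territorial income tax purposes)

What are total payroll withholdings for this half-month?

€1750.91

Territorial Income Tax: taxable = €9904.00 − €370.00 − 3×€96.00 = €9246.00
  €689.20 + 17.26% × (€9246.00 − €7800.00) = €689.20 + 17.26% × €1446.00 = €938.78
Unemployment Insurance: 8.2% × €9904.00 = €812.13
Total: €938.78 + €812.13 = €1750.91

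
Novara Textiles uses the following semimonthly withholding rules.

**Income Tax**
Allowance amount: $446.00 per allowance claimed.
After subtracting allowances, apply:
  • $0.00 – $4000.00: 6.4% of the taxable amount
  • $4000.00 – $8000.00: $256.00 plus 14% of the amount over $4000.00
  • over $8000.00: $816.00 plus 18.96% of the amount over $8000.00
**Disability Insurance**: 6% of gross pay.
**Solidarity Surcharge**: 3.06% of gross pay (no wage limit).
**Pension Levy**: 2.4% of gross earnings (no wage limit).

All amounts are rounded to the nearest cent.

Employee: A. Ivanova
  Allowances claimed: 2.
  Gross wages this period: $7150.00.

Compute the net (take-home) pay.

$5758.49

Income Tax: taxable = $7150.00 − 2×$446.00 = $6258.00
  $256.00 + 14% × ($6258.00 − $4000.00) = $256.00 + 14% × $2258.00 = $572.12
Disability Insurance: 6% × $7150.00 = $429.00
Solidarity Surcharge: 3.06% × $7150.00 = $218.79
Pension Levy: 2.4% × $7150.00 = $171.60
Total withheld: $572.12 + $429.00 + $218.79 + $171.60 = $1391.51
Net pay: $7150.00 − $1391.51 = $5758.49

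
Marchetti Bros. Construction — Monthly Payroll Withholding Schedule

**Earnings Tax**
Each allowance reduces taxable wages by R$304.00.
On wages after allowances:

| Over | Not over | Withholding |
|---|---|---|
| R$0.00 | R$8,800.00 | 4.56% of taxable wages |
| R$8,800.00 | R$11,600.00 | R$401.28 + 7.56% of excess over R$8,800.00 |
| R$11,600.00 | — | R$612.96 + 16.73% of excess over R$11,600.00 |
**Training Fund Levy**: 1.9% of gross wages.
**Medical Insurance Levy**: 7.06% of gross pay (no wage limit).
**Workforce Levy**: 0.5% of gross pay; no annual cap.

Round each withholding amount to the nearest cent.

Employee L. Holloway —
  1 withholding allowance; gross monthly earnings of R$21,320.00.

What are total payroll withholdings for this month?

R$4,205.13

Earnings Tax: taxable = R$21,320.00 − 1×R$304.00 = R$21,016.00
  R$612.96 + 16.73% × (R$21,016.00 − R$11,600.00) = R$612.96 + 16.73% × R$9,416.00 = R$2,188.26
Training Fund Levy: 1.9% × R$21,320.00 = R$405.08
Medical Insurance Levy: 7.06% × R$21,320.00 = R$1,505.19
Workforce Levy: 0.5% × R$21,320.00 = R$106.60
Total: R$2,188.26 + R$405.08 + R$1,505.19 + R$106.60 = R$4,205.13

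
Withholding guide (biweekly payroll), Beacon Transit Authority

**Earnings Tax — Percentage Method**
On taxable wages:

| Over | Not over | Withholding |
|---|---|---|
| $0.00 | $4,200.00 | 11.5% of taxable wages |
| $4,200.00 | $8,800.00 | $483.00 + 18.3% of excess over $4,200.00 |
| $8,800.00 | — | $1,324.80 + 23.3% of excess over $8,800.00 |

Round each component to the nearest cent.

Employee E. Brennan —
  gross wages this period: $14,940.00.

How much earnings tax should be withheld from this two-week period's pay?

$2,755.42

Earnings Tax: taxable = $14,940.00
  $1,324.80 + 23.3% × ($14,940.00 − $8,800.00) = $1,324.80 + 23.3% × $6,140.00 = $2,755.42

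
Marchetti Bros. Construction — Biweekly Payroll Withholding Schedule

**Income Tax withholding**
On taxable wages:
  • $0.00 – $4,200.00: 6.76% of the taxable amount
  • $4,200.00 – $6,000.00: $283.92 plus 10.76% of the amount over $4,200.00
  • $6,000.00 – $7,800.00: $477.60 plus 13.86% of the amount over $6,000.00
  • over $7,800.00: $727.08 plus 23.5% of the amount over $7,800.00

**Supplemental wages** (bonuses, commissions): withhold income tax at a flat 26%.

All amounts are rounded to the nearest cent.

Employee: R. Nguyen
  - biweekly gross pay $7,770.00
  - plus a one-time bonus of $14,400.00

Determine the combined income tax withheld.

$4,466.92

Income Tax: taxable = $7,770.00
  $477.60 + 13.86% × ($7,770.00 − $6,000.00) = $477.60 + 13.86% × $1,770.00 = $722.92
Supplemental (26% flat on bonus): 26% × $14,400.00 = $3,744.00
Total income tax: $722.92 + $3,744.00 = $4,466.92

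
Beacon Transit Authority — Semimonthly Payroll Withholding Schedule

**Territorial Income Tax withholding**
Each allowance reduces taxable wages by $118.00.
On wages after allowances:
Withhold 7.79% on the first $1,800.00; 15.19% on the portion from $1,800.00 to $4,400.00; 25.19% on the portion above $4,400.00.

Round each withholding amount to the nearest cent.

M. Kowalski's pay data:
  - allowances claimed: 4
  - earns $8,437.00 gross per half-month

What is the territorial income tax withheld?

Territorial Income Tax: taxable = $8,437.00 − 4×$118.00 = $7,965.00
  $535.16 + 25.19% × ($7,965.00 − $4,400.00) = $535.16 + 25.19% × $3,565.00 = $1,433.18

$1,433.18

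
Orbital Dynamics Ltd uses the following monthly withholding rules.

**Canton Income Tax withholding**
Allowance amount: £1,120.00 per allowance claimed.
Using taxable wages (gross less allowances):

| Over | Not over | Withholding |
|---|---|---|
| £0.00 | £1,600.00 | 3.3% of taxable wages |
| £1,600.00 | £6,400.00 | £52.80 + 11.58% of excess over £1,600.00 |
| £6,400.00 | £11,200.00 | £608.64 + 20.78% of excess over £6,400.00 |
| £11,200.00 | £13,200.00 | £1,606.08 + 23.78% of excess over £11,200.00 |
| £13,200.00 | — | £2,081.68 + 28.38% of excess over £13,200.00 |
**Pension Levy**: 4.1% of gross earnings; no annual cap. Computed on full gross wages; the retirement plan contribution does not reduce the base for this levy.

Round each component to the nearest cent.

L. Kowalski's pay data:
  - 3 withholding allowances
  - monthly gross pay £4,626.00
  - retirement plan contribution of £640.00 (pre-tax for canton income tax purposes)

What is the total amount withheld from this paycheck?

Canton Income Tax: taxable = £4,626.00 − £640.00 − 3×£1,120.00 = £626.00
  3.3% × £626.00 = £20.66
Pension Levy: 4.1% × £4,626.00 = £189.67
Total: £20.66 + £189.67 = £210.33

£210.33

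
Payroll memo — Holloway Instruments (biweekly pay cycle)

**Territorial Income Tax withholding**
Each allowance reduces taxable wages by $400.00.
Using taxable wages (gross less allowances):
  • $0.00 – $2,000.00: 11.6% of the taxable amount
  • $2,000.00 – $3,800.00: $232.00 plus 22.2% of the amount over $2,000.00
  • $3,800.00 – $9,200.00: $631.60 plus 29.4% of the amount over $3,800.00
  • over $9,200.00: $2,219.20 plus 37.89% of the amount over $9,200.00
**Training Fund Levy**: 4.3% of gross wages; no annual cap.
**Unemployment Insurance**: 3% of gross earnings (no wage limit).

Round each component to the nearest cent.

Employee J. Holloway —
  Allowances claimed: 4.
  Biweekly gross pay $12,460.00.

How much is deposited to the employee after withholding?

$8,702.25

Territorial Income Tax: taxable = $12,460.00 − 4×$400.00 = $10,860.00
  $2,219.20 + 37.89% × ($10,860.00 − $9,200.00) = $2,219.20 + 37.89% × $1,660.00 = $2,848.17
Training Fund Levy: 4.3% × $12,460.00 = $535.78
Unemployment Insurance: 3% × $12,460.00 = $373.80
Total withheld: $2,848.17 + $535.78 + $373.80 = $3,757.75
Net pay: $12,460.00 − $3,757.75 = $8,702.25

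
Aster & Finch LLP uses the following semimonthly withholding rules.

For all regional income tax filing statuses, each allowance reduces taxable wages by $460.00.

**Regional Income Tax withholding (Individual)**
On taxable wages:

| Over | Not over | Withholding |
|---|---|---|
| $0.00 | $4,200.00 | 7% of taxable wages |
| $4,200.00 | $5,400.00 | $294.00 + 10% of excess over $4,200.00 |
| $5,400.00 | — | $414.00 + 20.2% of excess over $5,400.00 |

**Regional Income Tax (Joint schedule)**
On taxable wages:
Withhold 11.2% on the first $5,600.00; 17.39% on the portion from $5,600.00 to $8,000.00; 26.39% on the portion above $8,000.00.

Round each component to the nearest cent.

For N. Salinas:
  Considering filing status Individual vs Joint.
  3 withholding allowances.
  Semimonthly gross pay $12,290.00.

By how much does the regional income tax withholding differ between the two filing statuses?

Regional Income Tax (Individual): taxable = $12,290.00 − 3×$460.00 = $10,910.00
  $414.00 + 20.2% × ($10,910.00 − $5,400.00) = $414.00 + 20.2% × $5,510.00 = $1,527.02
Regional Income Tax (Joint): taxable = $12,290.00 − 3×$460.00 = $10,910.00
  $1,044.56 + 26.39% × ($10,910.00 − $8,000.00) = $1,044.56 + 26.39% × $2,910.00 = $1,812.51
Difference: |$1,527.02 − $1,812.51| = $285.49 (higher under Joint)

$285.49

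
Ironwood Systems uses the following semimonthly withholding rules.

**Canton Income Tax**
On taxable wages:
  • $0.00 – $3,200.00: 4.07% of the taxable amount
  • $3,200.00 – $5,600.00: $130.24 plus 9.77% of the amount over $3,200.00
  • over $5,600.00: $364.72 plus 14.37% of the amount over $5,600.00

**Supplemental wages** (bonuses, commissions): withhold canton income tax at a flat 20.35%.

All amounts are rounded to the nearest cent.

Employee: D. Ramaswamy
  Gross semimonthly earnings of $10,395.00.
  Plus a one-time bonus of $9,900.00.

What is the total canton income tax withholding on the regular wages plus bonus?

Canton Income Tax: taxable = $10,395.00
  $364.72 + 14.37% × ($10,395.00 − $5,600.00) = $364.72 + 14.37% × $4,795.00 = $1,053.76
Supplemental (20.35% flat on bonus): 20.35% × $9,900.00 = $2,014.65
Total canton income tax: $1,053.76 + $2,014.65 = $3,068.41

$3,068.41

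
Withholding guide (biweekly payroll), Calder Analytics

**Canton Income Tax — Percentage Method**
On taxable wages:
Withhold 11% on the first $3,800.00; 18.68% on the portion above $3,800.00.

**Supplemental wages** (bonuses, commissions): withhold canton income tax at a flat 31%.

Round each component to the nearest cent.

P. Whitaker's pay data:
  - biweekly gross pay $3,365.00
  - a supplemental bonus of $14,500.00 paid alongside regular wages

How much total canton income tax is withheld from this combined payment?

Canton Income Tax: taxable = $3,365.00
  11% × $3,365.00 = $370.15
Supplemental (31% flat on bonus): 31% × $14,500.00 = $4,495.00
Total canton income tax: $370.15 + $4,495.00 = $4,865.15

$4,865.15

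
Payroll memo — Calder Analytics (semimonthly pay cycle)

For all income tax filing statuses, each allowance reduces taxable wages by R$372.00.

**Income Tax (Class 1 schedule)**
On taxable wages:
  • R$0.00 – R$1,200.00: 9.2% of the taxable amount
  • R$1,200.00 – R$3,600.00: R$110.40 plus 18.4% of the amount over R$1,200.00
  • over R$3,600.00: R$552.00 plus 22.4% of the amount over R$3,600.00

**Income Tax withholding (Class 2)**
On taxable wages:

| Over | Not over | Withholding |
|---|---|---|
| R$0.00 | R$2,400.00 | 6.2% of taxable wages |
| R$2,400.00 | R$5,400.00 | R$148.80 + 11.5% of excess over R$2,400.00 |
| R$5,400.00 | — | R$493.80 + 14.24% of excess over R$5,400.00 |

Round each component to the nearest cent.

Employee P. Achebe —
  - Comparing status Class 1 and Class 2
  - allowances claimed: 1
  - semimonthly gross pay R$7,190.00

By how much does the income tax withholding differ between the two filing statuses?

R$577.11

Income Tax (Class 1): taxable = R$7,190.00 − 1×R$372.00 = R$6,818.00
  R$552.00 + 22.4% × (R$6,818.00 − R$3,600.00) = R$552.00 + 22.4% × R$3,218.00 = R$1,272.83
Income Tax (Class 2): taxable = R$7,190.00 − 1×R$372.00 = R$6,818.00
  R$493.80 + 14.24% × (R$6,818.00 − R$5,400.00) = R$493.80 + 14.24% × R$1,418.00 = R$695.72
Difference: |R$1,272.83 − R$695.72| = R$577.11 (higher under Class 1)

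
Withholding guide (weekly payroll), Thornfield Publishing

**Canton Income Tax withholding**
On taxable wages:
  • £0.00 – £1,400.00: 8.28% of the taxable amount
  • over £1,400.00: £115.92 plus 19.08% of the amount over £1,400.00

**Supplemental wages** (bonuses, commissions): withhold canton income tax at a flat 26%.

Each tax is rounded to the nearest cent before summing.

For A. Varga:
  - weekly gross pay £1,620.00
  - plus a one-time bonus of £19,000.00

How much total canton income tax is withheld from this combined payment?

Canton Income Tax: taxable = £1,620.00
  £115.92 + 19.08% × (£1,620.00 − £1,400.00) = £115.92 + 19.08% × £220.00 = £157.90
Supplemental (26% flat on bonus): 26% × £19,000.00 = £4,940.00
Total canton income tax: £157.90 + £4,940.00 = £5,097.90

£5,097.90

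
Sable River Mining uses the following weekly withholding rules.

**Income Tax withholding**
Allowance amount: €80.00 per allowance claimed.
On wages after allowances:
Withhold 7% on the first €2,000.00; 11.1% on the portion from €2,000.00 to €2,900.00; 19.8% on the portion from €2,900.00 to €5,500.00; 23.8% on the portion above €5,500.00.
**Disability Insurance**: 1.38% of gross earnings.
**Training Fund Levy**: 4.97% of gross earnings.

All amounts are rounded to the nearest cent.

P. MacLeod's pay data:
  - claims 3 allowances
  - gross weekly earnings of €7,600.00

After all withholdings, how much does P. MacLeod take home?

Income Tax: taxable = €7,600.00 − 3×€80.00 = €7,360.00
  €754.70 + 23.8% × (€7,360.00 − €5,500.00) = €754.70 + 23.8% × €1,860.00 = €1,197.38
Disability Insurance: 1.38% × €7,600.00 = €104.88
Training Fund Levy: 4.97% × €7,600.00 = €377.72
Total withheld: €1,197.38 + €104.88 + €377.72 = €1,679.98
Net pay: €7,600.00 − €1,679.98 = €5,920.02

€5,920.02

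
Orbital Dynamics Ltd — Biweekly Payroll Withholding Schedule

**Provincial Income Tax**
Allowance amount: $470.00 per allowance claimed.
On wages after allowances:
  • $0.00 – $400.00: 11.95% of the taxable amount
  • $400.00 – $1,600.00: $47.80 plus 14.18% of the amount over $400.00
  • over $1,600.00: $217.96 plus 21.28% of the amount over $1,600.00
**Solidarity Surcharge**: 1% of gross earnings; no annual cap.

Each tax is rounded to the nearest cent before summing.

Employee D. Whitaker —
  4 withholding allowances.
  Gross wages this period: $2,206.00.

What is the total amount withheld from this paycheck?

Provincial Income Tax: taxable = $2,206.00 − 4×$470.00 = $326.00
  11.95% × $326.00 = $38.96
Solidarity Surcharge: 1% × $2,206.00 = $22.06
Total: $38.96 + $22.06 = $61.02

$61.02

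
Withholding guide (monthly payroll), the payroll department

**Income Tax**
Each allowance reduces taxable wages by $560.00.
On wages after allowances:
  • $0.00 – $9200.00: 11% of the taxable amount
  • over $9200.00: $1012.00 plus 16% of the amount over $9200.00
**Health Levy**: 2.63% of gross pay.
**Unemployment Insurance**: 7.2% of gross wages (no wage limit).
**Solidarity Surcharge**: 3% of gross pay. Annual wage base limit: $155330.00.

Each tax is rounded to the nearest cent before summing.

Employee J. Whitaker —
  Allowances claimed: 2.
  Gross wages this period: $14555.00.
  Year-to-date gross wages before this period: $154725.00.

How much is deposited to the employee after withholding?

$11416.49

Income Tax: taxable = $14555.00 − 2×$560.00 = $13435.00
  $1012.00 + 16% × ($13435.00 − $9200.00) = $1012.00 + 16% × $4235.00 = $1689.60
Health Levy: 2.63% × $14555.00 = $382.80
Unemployment Insurance: 7.2% × $14555.00 = $1047.96
Solidarity Surcharge: cap $155330.00 − YTD $154725.00 = $605.00 subject; 3% × $605.00 = $18.15
Total withheld: $1689.60 + $382.80 + $1047.96 + $18.15 = $3138.51
Net pay: $14555.00 − $3138.51 = $11416.49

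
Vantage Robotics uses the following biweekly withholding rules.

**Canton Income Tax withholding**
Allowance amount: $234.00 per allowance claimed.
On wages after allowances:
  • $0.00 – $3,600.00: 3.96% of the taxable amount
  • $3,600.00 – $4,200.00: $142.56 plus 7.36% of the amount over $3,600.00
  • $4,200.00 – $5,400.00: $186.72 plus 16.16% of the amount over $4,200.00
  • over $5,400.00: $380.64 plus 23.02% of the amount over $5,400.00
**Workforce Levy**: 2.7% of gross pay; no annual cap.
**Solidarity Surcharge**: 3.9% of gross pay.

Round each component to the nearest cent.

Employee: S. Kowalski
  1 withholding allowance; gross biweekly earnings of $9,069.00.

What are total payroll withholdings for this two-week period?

$1,769.93

Canton Income Tax: taxable = $9,069.00 − 1×$234.00 = $8,835.00
  $380.64 + 23.02% × ($8,835.00 − $5,400.00) = $380.64 + 23.02% × $3,435.00 = $1,171.38
Workforce Levy: 2.7% × $9,069.00 = $244.86
Solidarity Surcharge: 3.9% × $9,069.00 = $353.69
Total: $1,171.38 + $244.86 + $353.69 = $1,769.93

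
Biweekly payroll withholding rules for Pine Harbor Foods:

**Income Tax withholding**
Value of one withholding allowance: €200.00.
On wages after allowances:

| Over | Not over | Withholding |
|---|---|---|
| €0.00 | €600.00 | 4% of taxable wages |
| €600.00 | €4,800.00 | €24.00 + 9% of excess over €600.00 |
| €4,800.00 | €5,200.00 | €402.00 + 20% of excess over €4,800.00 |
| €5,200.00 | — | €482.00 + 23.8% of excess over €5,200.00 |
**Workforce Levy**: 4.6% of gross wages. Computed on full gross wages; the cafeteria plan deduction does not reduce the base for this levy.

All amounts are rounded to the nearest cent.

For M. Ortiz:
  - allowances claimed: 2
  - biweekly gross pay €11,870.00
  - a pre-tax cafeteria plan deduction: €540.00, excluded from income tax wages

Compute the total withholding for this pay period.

€2,391.76

Income Tax: taxable = €11,870.00 − €540.00 − 2×€200.00 = €10,930.00
  €482.00 + 23.8% × (€10,930.00 − €5,200.00) = €482.00 + 23.8% × €5,730.00 = €1,845.74
Workforce Levy: 4.6% × €11,870.00 = €546.02
Total: €1,845.74 + €546.02 = €2,391.76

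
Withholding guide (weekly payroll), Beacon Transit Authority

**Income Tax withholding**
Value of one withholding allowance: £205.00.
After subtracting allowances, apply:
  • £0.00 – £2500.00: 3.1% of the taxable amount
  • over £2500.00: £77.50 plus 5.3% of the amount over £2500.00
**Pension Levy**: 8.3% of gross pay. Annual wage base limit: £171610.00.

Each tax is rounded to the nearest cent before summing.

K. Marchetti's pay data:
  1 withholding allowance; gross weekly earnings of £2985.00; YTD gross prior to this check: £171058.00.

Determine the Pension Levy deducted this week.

£45.82

Pension Levy: cap £171610.00 − YTD £171058.00 = £552.00 subject; 8.3% × £552.00 = £45.82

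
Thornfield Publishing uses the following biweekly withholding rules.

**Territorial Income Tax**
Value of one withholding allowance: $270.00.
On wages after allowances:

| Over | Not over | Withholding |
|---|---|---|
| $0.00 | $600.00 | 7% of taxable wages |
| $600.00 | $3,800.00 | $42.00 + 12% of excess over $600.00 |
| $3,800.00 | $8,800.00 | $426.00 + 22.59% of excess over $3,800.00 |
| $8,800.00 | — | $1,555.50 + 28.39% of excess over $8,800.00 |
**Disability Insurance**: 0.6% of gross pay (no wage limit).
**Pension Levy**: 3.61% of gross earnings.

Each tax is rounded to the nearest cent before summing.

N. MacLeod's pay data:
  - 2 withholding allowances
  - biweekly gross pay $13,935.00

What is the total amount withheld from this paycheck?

Territorial Income Tax: taxable = $13,935.00 − 2×$270.00 = $13,395.00
  $1,555.50 + 28.39% × ($13,395.00 − $8,800.00) = $1,555.50 + 28.39% × $4,595.00 = $2,860.02
Disability Insurance: 0.6% × $13,935.00 = $83.61
Pension Levy: 3.61% × $13,935.00 = $503.05
Total: $2,860.02 + $83.61 + $503.05 = $3,446.68

$3,446.68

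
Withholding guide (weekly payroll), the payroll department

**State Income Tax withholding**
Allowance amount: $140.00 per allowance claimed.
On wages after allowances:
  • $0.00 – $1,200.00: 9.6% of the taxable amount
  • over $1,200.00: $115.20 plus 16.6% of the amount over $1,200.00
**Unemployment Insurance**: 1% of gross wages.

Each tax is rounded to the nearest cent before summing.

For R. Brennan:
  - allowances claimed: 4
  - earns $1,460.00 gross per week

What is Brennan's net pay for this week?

$1,359.00

State Income Tax: taxable = $1,460.00 − 4×$140.00 = $900.00
  9.6% × $900.00 = $86.40
Unemployment Insurance: 1% × $1,460.00 = $14.60
Total withheld: $86.40 + $14.60 = $101.00
Net pay: $1,460.00 − $101.00 = $1,359.00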